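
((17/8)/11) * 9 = 153/88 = 1.74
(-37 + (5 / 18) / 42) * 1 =-27967 / 756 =-36.99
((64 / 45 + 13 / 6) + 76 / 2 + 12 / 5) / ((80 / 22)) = 43549 / 3600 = 12.10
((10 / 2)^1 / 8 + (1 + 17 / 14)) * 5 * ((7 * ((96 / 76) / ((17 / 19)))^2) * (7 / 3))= 462.15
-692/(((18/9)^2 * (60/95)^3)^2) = -681.43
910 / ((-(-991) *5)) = 182 / 991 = 0.18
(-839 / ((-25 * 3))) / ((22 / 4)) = 1678 / 825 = 2.03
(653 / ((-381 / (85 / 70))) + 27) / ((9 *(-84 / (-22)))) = 1462087 / 2016252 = 0.73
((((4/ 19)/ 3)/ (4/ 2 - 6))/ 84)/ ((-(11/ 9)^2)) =9/ 64372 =0.00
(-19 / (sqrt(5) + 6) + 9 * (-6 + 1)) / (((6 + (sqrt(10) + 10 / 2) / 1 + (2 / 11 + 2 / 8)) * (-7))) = 44 * (45 * sqrt(5) + 289) / (7 * (44 * sqrt(10) + 503) * (sqrt(5) + 6)) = 0.46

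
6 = 6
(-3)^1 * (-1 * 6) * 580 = 10440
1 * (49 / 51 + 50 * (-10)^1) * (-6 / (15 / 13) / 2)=330863 / 255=1297.50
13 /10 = 1.30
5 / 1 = 5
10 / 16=5 / 8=0.62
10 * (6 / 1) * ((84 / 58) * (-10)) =-25200 / 29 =-868.97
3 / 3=1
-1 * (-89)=89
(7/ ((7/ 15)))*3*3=135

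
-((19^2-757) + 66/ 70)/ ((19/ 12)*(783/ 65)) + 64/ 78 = 3239108/ 150423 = 21.53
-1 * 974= -974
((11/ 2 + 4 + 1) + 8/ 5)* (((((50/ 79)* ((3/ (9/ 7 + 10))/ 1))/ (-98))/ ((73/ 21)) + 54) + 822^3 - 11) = 15309038089546949/ 2277965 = 6720488721.09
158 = 158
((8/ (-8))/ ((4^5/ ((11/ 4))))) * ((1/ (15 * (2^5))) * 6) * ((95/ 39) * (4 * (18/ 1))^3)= -50787/ 1664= -30.52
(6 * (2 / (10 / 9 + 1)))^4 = 136048896 / 130321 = 1043.95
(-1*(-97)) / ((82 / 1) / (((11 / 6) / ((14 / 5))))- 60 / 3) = 5335 / 5788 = 0.92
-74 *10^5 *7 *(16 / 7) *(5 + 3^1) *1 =-947200000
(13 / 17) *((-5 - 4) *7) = -819 / 17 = -48.18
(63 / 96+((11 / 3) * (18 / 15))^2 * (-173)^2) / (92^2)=68.46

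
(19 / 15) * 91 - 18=1459 / 15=97.27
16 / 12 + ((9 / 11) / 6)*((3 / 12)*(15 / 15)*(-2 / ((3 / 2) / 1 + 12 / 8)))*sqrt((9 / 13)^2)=2261 / 1716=1.32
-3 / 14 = -0.21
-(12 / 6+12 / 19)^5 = -126.21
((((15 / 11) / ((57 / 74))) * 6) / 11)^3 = 10941048000 / 12151136899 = 0.90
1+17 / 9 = 26 / 9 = 2.89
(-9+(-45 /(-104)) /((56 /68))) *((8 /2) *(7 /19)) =-12339 /988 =-12.49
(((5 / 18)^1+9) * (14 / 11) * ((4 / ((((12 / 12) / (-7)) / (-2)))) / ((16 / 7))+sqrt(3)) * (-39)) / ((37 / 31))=-23084243 / 2442 - 471107 * sqrt(3) / 1221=-10121.30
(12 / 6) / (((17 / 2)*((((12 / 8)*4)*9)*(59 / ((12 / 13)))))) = 0.00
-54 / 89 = -0.61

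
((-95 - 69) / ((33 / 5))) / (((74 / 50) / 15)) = -102500 / 407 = -251.84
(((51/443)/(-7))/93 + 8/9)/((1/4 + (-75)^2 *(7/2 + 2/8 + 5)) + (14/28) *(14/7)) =153779/8516822076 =0.00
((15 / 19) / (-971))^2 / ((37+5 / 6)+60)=1350 / 199794607787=0.00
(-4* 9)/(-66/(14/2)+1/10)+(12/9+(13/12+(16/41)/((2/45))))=4837217/321276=15.06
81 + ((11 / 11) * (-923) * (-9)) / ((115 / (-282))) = -20289.21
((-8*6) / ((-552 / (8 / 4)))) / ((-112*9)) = -1 / 5796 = -0.00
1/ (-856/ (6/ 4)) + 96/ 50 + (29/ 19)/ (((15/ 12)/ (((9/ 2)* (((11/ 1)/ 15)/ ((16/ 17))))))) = 1008297/ 162640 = 6.20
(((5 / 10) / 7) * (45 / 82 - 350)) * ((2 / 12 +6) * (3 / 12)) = -1060235 / 27552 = -38.48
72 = 72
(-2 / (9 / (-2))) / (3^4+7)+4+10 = 2773 / 198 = 14.01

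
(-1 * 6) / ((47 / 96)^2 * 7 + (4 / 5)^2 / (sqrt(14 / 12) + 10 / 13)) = 152558270208000 / 23848396280729 -34449496473600 * sqrt(42) / 23848396280729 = -2.96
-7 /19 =-0.37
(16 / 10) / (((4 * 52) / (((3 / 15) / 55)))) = 1 / 35750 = 0.00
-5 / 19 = -0.26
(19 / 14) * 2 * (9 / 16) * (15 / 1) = 2565 / 112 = 22.90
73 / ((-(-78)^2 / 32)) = -584 / 1521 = -0.38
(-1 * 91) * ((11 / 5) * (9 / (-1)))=9009 / 5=1801.80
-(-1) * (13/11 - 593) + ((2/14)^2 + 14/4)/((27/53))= -5674775/9702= -584.91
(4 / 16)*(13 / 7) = 0.46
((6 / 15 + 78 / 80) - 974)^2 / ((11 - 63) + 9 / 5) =-1206055 / 64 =-18844.61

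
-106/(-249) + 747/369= 25013/10209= 2.45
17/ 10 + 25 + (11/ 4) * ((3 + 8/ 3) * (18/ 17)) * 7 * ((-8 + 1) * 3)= -11994/ 5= -2398.80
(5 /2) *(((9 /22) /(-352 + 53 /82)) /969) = -615 /204730966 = -0.00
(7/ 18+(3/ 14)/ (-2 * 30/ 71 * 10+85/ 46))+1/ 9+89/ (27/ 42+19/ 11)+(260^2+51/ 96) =23851441225603/ 352630880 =67638.55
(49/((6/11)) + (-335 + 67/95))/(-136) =139343/77520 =1.80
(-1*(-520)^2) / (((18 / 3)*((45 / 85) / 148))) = -340163200 / 27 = -12598637.04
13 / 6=2.17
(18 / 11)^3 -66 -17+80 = 1839 / 1331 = 1.38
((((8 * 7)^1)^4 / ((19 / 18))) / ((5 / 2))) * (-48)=-16994009088 / 95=-178884306.19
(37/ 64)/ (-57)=-37/ 3648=-0.01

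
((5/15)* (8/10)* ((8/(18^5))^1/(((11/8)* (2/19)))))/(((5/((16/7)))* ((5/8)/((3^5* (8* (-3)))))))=-77824/2338875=-0.03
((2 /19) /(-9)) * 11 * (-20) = 440 /171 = 2.57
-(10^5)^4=-100000000000000000000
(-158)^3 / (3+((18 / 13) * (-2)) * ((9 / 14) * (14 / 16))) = -205104224 / 75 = -2734722.99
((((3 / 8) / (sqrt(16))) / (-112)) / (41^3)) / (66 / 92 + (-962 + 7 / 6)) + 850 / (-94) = -6954745991055871 / 769113086070784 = -9.04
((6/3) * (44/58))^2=1936/841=2.30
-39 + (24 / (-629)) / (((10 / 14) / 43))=-129879 / 3145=-41.30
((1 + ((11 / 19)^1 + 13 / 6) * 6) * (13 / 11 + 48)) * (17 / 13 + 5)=5420.75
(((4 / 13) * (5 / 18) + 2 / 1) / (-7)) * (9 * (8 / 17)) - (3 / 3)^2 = -3499 / 1547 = -2.26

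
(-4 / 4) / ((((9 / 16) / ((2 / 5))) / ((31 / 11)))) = -992 / 495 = -2.00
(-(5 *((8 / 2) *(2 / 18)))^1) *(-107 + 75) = 640 / 9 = 71.11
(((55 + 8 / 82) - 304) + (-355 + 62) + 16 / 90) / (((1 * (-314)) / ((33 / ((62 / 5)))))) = 5497151 / 1197282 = 4.59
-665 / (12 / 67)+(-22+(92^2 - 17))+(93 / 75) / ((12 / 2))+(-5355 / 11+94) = 4751419 / 1100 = 4319.47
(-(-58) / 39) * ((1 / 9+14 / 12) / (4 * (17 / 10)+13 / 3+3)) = 3335 / 24804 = 0.13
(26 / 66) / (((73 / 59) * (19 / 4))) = 3068 / 45771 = 0.07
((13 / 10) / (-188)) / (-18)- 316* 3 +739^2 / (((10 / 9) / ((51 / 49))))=846693784933 / 1658160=510622.49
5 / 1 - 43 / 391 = 1912 / 391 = 4.89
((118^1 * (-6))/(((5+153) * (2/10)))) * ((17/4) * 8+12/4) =-65490/79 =-828.99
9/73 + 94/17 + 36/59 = 458561/73219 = 6.26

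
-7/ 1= -7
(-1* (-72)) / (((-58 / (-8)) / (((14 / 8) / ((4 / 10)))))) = 1260 / 29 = 43.45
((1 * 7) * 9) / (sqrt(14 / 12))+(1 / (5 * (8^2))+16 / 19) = 5139 / 6080+9 * sqrt(42) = 59.17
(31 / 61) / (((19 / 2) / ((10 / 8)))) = 155 / 2318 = 0.07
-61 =-61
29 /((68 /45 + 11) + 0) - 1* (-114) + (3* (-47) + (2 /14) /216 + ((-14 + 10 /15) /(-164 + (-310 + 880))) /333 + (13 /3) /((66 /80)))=-19.43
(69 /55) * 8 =552 /55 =10.04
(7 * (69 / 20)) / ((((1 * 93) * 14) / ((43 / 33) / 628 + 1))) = 477641 / 25697760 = 0.02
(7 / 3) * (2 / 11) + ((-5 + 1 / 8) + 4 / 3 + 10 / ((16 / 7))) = 1.26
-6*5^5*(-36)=675000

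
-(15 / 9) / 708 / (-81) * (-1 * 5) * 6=-25 / 28674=-0.00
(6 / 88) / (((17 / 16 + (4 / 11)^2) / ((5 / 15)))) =44 / 2313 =0.02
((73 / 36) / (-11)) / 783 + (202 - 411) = -64804285 / 310068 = -209.00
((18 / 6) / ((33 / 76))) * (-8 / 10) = -304 / 55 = -5.53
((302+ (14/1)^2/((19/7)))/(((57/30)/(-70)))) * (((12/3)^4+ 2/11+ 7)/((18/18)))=-14408415000/3971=-3628409.72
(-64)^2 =4096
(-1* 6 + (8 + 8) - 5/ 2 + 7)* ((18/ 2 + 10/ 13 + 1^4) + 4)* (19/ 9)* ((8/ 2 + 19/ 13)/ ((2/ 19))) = 11892784/ 507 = 23457.17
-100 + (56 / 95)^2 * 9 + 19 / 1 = -702801 / 9025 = -77.87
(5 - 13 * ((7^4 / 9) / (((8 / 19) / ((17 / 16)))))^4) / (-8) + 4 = 4702427211492907301303965 / 14089640214528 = 333750694829.25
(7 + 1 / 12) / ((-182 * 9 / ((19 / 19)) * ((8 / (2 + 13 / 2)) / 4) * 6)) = -1445 / 471744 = -0.00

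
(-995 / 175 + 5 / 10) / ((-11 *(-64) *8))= -33 / 35840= -0.00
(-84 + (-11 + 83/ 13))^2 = 7852.69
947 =947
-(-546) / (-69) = -182 / 23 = -7.91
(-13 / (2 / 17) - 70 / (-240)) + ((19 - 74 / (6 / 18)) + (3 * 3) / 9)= -7493 / 24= -312.21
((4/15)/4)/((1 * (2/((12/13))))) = 2/65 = 0.03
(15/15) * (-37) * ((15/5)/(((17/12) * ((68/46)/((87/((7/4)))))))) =-5330664/2023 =-2635.03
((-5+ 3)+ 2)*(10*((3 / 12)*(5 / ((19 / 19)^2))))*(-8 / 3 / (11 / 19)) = 0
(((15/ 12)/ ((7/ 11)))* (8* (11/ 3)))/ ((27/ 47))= 56870/ 567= 100.30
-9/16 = -0.56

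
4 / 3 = 1.33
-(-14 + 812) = -798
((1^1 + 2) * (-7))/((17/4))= -84/17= -4.94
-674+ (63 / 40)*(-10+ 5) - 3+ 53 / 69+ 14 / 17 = -6411931 / 9384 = -683.28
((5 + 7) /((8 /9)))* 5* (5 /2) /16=675 /64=10.55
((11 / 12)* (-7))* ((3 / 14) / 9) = -11 / 72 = -0.15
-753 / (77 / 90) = -67770 / 77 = -880.13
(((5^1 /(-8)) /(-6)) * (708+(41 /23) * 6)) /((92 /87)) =1198425 /16928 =70.80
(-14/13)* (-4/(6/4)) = 112/39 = 2.87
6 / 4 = 3 / 2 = 1.50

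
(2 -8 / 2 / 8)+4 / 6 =13 / 6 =2.17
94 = 94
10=10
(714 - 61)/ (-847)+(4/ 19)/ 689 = -0.77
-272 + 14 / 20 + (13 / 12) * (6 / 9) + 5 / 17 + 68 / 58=-5970233 / 22185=-269.11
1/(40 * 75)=1/3000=0.00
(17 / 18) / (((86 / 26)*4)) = 221 / 3096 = 0.07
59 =59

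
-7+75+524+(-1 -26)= 565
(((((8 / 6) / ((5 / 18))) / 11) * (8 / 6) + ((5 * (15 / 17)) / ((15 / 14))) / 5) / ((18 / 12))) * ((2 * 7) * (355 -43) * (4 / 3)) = 5101824 / 935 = 5456.50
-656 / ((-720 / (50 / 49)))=410 / 441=0.93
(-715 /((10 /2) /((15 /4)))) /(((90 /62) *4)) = -4433 /48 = -92.35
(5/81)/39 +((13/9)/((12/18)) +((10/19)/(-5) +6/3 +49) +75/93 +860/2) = 1800624307/3721302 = 483.87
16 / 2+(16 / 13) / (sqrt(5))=16*sqrt(5) / 65+8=8.55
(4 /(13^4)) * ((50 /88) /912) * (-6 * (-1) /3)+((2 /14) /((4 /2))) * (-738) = -52863668969 /1002833832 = -52.71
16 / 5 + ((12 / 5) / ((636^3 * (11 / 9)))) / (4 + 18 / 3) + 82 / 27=220623803867 / 35373175200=6.24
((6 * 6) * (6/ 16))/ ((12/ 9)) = 10.12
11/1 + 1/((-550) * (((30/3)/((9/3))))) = 60497/5500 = 11.00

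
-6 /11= -0.55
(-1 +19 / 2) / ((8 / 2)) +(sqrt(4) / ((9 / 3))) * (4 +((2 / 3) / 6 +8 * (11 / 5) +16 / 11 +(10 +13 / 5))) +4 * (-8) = -71651 / 11880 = -6.03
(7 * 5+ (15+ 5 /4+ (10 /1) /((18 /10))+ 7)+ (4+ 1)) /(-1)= -2477 /36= -68.81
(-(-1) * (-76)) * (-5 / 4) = 95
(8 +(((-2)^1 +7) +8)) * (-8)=-168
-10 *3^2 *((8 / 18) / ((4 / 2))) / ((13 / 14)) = -280 / 13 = -21.54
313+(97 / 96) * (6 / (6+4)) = 50177 / 160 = 313.61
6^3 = 216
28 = 28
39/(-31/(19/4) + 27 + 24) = 57/65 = 0.88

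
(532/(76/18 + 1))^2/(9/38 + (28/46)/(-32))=160291208448/3364307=47644.64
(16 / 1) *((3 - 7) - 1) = -80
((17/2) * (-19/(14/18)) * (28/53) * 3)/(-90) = 969/265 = 3.66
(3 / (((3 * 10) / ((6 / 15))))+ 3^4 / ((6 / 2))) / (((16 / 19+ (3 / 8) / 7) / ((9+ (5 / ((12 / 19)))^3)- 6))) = 19387738643 / 1286550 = 15069.56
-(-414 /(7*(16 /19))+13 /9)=34669 /504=68.79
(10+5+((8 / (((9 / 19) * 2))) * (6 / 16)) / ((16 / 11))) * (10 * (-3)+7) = -37927 / 96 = -395.07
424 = 424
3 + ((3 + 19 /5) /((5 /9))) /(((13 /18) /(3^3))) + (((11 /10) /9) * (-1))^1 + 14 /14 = 2699573 /5850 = 461.47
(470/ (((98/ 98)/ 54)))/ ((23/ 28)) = 710640/ 23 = 30897.39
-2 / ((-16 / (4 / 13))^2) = -1 / 1352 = -0.00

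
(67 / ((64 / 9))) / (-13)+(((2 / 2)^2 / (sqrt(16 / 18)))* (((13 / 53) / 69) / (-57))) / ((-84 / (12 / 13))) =-603 / 832+sqrt(2) / 1945524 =-0.72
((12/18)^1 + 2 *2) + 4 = 26/3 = 8.67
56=56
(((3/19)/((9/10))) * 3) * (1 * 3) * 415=12450/19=655.26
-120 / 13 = -9.23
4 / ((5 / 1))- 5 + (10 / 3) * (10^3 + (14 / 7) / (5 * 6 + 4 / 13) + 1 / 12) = 59034359 / 17730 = 3329.63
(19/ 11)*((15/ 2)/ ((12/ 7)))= 665/ 88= 7.56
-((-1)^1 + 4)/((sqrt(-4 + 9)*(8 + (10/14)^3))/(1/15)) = -343*sqrt(5)/71725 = -0.01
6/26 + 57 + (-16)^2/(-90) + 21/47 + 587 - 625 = 462827/27495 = 16.83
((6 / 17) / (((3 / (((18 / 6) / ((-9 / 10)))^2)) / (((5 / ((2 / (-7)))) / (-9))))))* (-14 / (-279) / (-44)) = -12250 / 4226013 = -0.00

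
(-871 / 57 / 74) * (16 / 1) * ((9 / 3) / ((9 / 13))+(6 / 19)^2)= -33453368 / 2284047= -14.65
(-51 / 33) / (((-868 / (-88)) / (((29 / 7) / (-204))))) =29 / 9114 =0.00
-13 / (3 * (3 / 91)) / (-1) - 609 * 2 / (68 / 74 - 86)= 2064839 / 14166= 145.76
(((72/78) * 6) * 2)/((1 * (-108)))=-4/39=-0.10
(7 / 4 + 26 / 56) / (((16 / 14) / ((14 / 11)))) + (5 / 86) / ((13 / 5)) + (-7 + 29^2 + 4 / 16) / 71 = 700409 / 49192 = 14.24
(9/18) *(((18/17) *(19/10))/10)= 171/1700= 0.10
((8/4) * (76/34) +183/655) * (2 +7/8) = 1216493/89080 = 13.66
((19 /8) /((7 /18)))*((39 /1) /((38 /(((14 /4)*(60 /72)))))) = 585 /32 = 18.28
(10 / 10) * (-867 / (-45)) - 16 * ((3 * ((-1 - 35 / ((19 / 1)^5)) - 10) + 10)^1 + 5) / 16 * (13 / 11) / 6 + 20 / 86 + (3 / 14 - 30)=-828980823394 / 122975456835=-6.74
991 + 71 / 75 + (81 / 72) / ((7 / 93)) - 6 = 4203751 / 4200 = 1000.89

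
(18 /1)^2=324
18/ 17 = 1.06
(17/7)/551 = 17/3857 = 0.00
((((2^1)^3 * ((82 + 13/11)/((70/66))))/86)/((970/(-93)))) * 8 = -816912/145985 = -5.60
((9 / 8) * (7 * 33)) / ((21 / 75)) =7425 / 8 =928.12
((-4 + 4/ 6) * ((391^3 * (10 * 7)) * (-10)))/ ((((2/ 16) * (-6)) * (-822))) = 836870594000/ 3699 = 226242388.21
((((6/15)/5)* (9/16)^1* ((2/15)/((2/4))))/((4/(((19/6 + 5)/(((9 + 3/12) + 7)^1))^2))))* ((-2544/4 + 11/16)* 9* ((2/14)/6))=-697319/6760000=-0.10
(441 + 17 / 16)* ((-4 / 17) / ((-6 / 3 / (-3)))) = -21219 / 136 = -156.02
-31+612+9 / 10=5819 / 10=581.90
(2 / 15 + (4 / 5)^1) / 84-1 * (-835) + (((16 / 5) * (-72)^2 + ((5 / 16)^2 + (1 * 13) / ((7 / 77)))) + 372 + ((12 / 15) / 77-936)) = 15082269409 / 887040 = 17002.92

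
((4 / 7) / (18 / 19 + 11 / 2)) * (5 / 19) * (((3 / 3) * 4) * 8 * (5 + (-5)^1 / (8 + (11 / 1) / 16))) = 157440 / 47677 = 3.30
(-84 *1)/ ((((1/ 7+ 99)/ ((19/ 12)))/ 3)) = -2793/ 694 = -4.02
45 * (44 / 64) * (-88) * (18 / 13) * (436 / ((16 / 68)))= -90806265 / 13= -6985097.31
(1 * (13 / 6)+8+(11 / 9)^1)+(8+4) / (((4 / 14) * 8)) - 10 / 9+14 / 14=595 / 36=16.53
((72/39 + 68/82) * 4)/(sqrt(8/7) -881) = -0.01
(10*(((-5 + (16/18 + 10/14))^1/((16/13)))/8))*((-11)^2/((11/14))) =-531.28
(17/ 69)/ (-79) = -17/ 5451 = -0.00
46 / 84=23 / 42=0.55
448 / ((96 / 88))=1232 / 3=410.67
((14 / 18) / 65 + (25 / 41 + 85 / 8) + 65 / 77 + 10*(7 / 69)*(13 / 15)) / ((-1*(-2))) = 1469164757 / 226546320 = 6.49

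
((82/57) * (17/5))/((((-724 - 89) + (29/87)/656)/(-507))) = 463633248/151998385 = 3.05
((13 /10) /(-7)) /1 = -13 /70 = -0.19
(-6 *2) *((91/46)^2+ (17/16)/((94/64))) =-1383453/24863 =-55.64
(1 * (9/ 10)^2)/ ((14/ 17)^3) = 397953/ 274400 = 1.45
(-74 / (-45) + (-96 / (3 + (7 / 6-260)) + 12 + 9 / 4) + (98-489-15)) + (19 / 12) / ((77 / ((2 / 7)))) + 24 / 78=-150784819049 / 387206820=-389.42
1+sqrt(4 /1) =3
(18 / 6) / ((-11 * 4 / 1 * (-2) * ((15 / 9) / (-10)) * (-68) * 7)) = 9 / 20944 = 0.00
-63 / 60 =-21 / 20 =-1.05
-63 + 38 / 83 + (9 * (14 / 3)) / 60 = -51329 / 830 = -61.84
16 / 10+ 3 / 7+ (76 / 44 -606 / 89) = -104616 / 34265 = -3.05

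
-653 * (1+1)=-1306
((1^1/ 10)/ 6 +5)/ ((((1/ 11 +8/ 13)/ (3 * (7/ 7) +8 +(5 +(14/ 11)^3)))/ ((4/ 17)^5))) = 4816308224/ 52056217191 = 0.09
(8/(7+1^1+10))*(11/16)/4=11/144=0.08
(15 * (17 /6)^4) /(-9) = -417605 /3888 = -107.41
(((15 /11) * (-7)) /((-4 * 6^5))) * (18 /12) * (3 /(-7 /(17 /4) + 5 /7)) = -4165 /2813184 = -0.00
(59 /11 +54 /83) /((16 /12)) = 16473 /3652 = 4.51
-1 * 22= -22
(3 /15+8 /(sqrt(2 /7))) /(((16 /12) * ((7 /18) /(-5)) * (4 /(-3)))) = 81 /56+405 * sqrt(14) /14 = 109.69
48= 48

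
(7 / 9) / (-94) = -7 / 846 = -0.01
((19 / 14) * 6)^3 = 185193 / 343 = 539.92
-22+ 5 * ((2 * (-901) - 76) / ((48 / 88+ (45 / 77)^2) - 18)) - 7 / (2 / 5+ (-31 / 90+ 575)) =184385430062 / 350081171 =526.69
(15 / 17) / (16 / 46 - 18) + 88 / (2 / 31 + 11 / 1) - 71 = -21339155 / 338198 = -63.10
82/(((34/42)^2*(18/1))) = 2009/289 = 6.95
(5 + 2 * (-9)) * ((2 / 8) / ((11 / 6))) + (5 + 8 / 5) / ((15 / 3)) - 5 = -2999 / 550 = -5.45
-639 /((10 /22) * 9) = -781 /5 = -156.20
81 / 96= 27 / 32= 0.84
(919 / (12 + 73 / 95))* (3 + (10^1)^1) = 1134965 / 1213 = 935.67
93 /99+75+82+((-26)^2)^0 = 5245 /33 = 158.94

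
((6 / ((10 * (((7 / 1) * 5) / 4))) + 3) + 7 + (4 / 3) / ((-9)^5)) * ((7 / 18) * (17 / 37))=2653124669 / 1474748775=1.80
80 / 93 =0.86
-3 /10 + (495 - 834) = -3393 /10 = -339.30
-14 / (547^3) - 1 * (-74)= 12111381888 / 163667323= 74.00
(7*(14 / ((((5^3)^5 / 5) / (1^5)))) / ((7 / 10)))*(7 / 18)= 98 / 10986328125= 0.00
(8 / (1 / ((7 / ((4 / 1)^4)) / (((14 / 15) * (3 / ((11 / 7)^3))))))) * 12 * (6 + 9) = 299475 / 5488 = 54.57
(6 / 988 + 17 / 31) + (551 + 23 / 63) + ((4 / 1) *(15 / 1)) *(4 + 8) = 1227125077 / 964782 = 1271.92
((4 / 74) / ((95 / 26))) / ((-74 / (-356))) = 9256 / 130055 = 0.07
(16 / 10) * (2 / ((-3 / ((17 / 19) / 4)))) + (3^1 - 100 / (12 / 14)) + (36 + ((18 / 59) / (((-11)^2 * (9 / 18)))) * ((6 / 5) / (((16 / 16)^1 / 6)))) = -10562223 / 135641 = -77.87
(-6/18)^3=-1/27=-0.04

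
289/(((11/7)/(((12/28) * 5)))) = 394.09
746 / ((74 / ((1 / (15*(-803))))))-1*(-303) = 135036122 / 445665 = 303.00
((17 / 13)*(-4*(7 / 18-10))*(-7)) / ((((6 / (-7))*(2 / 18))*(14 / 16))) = 164696 / 39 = 4222.97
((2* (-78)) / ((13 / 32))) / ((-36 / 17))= 544 / 3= 181.33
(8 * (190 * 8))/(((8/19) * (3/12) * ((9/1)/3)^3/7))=808640/27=29949.63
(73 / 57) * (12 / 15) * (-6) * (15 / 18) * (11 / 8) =-803 / 114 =-7.04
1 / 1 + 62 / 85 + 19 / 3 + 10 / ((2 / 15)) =21181 / 255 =83.06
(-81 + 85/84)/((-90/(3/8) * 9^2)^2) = -0.00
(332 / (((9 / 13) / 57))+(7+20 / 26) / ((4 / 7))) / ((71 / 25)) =106658225 / 11076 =9629.67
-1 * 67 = -67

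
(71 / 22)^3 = 357911 / 10648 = 33.61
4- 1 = 3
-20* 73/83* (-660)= 963600/83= 11609.64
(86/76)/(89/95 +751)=215/142868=0.00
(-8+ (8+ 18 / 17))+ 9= 171 / 17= 10.06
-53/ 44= -1.20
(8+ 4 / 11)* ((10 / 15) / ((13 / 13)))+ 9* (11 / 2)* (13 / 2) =43207 / 132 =327.33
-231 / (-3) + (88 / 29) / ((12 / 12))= 2321 / 29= 80.03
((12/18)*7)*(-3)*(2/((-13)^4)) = -28/28561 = -0.00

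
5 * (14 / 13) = 70 / 13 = 5.38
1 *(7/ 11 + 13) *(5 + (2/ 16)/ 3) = 275/ 4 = 68.75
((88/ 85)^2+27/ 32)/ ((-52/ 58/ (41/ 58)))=-18158203/ 12022400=-1.51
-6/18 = -1/3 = -0.33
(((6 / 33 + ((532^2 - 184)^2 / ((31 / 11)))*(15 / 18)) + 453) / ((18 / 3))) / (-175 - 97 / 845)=-6816202726642075 / 302750712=-22514241.77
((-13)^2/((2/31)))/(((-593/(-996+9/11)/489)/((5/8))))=140224009185/104368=1343553.67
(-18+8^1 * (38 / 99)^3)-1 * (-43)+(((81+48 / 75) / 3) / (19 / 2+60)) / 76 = 3261826481303 / 128127982950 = 25.46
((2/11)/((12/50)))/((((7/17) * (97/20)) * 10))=850/22407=0.04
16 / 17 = 0.94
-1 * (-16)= 16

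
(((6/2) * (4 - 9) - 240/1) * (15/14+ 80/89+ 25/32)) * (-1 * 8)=13988025/2492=5613.17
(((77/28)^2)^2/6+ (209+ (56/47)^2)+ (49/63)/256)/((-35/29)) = -64929073501/356267520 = -182.25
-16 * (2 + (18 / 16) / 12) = -67 / 2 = -33.50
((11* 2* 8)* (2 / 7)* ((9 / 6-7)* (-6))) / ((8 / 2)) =2904 / 7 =414.86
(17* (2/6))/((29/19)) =323/87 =3.71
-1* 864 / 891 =-0.97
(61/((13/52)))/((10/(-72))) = -8784/5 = -1756.80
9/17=0.53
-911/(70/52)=-23686/35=-676.74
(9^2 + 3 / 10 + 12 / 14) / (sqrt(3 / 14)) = 177.48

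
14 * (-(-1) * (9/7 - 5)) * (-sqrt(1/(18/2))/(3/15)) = 260/3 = 86.67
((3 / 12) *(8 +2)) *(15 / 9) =25 / 6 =4.17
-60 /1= -60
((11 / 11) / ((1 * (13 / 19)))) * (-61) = -1159 / 13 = -89.15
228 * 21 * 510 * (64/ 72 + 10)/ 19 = 1399440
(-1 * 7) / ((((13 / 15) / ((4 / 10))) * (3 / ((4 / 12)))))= -14 / 39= -0.36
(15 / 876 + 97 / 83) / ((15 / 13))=373607 / 363540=1.03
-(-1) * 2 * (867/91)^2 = 181.55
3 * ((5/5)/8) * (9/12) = 9/32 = 0.28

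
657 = 657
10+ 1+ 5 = 16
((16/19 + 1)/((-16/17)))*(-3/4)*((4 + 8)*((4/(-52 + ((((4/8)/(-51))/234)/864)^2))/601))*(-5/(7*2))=203329782363801600/252517196988731020133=0.00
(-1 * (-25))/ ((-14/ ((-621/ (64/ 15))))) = 232875/ 896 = 259.91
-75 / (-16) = 75 / 16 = 4.69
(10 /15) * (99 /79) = 66 /79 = 0.84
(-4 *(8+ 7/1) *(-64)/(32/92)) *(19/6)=34960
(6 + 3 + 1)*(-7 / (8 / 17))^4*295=295787533475 / 2048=144427506.58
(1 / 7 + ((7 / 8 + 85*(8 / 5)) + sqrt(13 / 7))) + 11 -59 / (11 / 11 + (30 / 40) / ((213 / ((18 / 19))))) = sqrt(91) / 7 + 13524131 / 151592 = 90.58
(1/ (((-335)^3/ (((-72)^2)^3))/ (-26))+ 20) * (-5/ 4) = -120457.56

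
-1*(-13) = 13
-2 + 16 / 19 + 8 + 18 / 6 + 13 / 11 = 2304 / 209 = 11.02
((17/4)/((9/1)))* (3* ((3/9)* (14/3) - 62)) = -2312/27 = -85.63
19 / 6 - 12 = -53 / 6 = -8.83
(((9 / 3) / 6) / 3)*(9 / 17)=3 / 34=0.09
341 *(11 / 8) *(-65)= -243815 / 8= -30476.88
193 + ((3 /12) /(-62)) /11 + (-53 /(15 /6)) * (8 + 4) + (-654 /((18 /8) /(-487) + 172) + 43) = -101467681987 /4570041080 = -22.20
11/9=1.22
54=54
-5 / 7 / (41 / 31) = -155 / 287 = -0.54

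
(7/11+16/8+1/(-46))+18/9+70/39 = 126485/19734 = 6.41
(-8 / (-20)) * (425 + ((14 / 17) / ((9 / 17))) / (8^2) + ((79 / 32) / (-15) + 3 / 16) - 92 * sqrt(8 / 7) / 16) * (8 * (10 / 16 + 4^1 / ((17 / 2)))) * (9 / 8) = 1341149 / 800 - 30843 * sqrt(14) / 4760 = 1652.19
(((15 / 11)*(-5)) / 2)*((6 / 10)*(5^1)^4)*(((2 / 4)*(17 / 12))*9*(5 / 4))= -7171875 / 704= -10187.32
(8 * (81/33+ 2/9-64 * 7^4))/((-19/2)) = 243399536/1881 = 129399.01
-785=-785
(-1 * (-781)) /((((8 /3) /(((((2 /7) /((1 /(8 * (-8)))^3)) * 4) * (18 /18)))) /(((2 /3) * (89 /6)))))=-18221367296 /21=-867684156.95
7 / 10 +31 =317 / 10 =31.70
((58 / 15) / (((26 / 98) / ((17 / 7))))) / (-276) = -3451 / 26910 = -0.13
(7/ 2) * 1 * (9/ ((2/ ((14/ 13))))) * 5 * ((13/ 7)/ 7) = 45/ 2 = 22.50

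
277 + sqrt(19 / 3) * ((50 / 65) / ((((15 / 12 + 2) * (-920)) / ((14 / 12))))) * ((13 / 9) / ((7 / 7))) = 277-7 * sqrt(57) / 48438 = 277.00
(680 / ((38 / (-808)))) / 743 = -274720 / 14117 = -19.46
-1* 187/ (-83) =187/ 83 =2.25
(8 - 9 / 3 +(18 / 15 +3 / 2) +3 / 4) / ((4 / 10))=169 / 8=21.12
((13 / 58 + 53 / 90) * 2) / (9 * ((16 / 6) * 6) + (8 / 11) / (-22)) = 128381 / 11366550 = 0.01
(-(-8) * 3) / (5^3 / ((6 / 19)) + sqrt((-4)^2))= 144 / 2399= 0.06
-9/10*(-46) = 207/5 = 41.40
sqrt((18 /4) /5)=3*sqrt(10) /10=0.95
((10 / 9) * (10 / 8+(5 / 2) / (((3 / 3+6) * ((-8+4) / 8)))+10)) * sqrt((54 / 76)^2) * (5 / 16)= 22125 / 8512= 2.60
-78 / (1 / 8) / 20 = -156 / 5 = -31.20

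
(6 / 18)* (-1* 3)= -1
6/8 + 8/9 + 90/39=3.95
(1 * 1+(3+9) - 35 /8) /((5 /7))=483 /40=12.08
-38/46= -0.83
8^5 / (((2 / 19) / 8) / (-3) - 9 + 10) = 7471104 / 227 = 32912.35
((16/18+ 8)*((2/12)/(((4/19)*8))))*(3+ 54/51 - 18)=-7505/612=-12.26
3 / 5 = 0.60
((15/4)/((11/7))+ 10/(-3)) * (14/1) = -13.26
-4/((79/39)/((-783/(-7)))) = -220.88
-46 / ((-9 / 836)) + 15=38591 / 9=4287.89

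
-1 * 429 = -429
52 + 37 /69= 3625 /69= 52.54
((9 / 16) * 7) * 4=63 / 4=15.75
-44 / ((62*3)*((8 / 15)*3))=-55 / 372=-0.15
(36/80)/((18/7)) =7/40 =0.18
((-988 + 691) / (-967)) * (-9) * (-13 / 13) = 2673 / 967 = 2.76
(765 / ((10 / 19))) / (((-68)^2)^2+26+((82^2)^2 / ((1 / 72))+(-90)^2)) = 969 / 2184444116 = 0.00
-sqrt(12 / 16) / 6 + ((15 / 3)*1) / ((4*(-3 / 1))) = -5 / 12 - sqrt(3) / 12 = -0.56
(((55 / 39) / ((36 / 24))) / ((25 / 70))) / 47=308 / 5499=0.06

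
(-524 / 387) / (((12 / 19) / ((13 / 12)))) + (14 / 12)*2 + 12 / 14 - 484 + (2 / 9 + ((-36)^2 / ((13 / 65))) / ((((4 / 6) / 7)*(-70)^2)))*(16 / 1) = -125515843 / 487620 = -257.41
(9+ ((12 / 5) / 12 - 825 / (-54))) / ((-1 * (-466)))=0.05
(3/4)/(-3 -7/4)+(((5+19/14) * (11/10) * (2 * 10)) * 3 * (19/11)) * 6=578301/133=4348.13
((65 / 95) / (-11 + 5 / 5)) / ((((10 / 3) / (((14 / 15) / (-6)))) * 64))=91 / 1824000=0.00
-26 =-26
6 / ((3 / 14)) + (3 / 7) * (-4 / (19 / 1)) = 3712 / 133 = 27.91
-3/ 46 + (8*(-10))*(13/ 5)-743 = -951.07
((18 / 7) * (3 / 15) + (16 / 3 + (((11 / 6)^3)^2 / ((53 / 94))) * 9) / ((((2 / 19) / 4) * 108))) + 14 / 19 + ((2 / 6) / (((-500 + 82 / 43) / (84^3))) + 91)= -4715774219956543 / 52829340661440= -89.26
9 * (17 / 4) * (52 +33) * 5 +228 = 65937 / 4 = 16484.25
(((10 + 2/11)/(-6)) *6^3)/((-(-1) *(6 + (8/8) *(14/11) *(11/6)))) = -12096/275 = -43.99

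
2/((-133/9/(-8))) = 144/133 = 1.08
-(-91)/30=91/30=3.03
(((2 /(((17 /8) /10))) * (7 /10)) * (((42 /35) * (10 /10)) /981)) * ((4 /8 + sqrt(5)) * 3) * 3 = 336 /9265 + 672 * sqrt(5) /9265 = 0.20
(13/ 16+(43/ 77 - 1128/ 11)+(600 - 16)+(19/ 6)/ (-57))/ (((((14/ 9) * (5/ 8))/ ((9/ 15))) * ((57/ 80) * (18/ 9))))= 10705906/ 51205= 209.08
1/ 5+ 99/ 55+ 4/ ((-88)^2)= 3873/ 1936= 2.00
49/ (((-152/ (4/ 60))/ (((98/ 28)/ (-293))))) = 343/ 1336080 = 0.00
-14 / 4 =-7 / 2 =-3.50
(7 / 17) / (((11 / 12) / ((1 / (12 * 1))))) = 7 / 187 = 0.04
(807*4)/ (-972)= -269/ 81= -3.32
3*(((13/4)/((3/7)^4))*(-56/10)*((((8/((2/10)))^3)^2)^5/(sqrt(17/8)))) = -100761188985221841053286400000000000000000000000000000*sqrt(34)/459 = -1280029729499443818289488000000000000000000000000000.00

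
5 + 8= 13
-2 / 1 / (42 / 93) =-31 / 7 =-4.43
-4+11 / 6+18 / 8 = 1 / 12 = 0.08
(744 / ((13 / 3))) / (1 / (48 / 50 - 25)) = -1341432 / 325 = -4127.48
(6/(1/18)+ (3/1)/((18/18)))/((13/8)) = 888/13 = 68.31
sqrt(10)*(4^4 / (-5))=-256*sqrt(10) / 5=-161.91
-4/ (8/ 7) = -7/ 2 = -3.50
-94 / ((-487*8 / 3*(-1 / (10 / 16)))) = -705 / 15584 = -0.05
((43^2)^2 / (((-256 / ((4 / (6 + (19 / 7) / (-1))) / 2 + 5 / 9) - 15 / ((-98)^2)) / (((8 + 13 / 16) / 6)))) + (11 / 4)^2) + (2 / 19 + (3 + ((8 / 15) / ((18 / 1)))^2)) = -21453977503878855271 / 939908144444400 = -22825.61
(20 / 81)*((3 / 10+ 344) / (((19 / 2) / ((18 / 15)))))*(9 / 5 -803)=-110341264 / 12825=-8603.61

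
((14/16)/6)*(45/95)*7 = 147/304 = 0.48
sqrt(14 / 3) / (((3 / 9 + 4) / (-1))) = -sqrt(42) / 13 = -0.50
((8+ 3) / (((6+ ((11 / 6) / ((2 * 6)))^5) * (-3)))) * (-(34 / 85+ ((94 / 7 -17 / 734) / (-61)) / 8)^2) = 604482959577357058176 / 7127670985829816252075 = 0.08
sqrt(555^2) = 555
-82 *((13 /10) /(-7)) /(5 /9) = 4797 /175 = 27.41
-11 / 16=-0.69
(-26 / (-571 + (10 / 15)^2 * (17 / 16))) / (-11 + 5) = -156 / 20539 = -0.01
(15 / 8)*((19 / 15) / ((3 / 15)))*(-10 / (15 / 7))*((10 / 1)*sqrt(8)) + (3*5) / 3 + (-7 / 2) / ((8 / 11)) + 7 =115 / 16 - 3325*sqrt(2) / 3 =-1560.23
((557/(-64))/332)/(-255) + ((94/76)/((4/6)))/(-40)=-4764241/102946560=-0.05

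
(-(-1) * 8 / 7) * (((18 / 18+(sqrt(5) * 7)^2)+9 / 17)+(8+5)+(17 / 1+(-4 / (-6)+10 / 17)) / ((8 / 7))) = 112405 / 357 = 314.86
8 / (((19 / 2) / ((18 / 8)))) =36 / 19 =1.89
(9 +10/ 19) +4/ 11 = 2067/ 209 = 9.89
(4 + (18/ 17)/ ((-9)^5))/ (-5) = -446146/ 557685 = -0.80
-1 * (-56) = 56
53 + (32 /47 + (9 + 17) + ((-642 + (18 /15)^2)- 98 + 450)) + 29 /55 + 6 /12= -5372971 /25850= -207.85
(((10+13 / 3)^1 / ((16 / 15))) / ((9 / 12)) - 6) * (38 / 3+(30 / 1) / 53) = 157.69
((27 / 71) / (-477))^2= 9 / 14160169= 0.00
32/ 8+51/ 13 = 103/ 13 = 7.92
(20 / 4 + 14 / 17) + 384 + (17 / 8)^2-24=402929 / 1088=370.34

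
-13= -13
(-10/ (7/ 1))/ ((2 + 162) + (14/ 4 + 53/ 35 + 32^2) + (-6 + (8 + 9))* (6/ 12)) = -0.00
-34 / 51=-2 / 3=-0.67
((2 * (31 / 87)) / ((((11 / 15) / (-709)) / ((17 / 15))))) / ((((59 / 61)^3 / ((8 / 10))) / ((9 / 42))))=-339239447132 / 2293056535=-147.94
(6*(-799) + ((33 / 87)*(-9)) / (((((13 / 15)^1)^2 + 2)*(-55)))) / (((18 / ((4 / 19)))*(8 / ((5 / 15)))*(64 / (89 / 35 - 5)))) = 1233479209 / 13751902080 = 0.09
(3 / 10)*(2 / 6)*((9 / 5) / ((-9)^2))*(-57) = -19 / 150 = -0.13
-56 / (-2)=28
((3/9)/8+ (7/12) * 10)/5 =47/40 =1.18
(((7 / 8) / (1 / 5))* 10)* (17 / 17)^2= 175 / 4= 43.75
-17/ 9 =-1.89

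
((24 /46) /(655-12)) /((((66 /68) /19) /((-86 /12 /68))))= -817 /488037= -0.00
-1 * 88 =-88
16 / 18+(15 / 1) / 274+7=19589 / 2466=7.94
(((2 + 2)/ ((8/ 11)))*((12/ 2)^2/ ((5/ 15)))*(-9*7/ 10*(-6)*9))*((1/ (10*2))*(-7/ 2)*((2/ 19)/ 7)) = -505197/ 950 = -531.79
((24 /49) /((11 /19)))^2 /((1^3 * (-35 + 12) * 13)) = -207936 /86865779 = -0.00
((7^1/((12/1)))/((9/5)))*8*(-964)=-67480/27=-2499.26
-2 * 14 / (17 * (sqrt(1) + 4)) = -0.33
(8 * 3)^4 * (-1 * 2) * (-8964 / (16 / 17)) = 6319835136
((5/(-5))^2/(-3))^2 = 1/9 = 0.11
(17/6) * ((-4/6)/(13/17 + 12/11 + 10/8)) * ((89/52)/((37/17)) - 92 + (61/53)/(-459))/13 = 798374850823/187076735001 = 4.27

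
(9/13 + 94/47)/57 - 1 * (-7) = 5222/741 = 7.05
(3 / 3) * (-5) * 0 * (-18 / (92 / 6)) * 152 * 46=0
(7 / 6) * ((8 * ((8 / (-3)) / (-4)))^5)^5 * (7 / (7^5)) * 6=1267650600228229401496703205376 / 290619993038949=4361883664550010.48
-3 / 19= -0.16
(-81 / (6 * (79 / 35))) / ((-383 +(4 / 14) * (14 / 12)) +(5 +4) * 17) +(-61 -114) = -19048015 / 108862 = -174.97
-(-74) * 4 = 296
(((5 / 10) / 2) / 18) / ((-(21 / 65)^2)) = -4225 / 31752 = -0.13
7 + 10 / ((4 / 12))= 37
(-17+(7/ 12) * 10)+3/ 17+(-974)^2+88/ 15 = 161274049/ 170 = 948670.88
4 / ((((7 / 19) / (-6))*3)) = -152 / 7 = -21.71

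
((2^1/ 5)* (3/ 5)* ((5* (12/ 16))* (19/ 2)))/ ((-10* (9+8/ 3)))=-513/ 7000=-0.07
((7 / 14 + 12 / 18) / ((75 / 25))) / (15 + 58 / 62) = 217 / 8892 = 0.02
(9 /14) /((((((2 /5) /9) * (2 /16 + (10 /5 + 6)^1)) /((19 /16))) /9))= 13851 /728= 19.03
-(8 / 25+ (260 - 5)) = -6383 / 25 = -255.32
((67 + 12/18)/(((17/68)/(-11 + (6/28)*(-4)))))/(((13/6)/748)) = -14403488/13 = -1107960.62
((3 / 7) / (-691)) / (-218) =3 / 1054466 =0.00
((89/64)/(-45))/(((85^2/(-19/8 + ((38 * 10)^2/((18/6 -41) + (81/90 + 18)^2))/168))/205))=-6216148129/22317528844800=-0.00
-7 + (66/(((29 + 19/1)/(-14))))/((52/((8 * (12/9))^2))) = -5747/117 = -49.12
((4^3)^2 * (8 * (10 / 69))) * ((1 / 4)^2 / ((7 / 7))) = 20480 / 69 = 296.81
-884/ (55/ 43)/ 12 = -9503/ 165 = -57.59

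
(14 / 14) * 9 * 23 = 207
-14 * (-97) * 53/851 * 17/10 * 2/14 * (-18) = -369.72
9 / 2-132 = -255 / 2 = -127.50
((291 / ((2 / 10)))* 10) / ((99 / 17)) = 82450 / 33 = 2498.48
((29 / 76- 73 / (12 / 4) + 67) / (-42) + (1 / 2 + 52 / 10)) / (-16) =-223841 / 766080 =-0.29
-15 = -15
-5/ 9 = -0.56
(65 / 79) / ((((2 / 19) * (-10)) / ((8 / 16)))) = -247 / 632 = -0.39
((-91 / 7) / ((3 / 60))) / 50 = -5.20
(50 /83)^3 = 125000 /571787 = 0.22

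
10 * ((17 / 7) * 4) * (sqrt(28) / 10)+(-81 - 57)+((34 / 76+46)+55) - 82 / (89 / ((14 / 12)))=-381769 / 10146+136 * sqrt(7) / 7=13.78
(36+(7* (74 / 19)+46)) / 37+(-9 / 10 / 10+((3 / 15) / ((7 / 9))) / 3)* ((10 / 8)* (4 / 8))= 2323011 / 787360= 2.95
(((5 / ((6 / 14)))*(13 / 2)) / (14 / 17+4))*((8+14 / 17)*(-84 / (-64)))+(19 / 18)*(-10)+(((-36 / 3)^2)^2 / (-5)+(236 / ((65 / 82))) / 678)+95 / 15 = -344222936381 / 86729760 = -3968.91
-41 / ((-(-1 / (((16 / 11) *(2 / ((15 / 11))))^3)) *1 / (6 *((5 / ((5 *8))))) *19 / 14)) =-4702208 / 21375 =-219.99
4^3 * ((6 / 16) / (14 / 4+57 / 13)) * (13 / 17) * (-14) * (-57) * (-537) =-3476202912 / 3485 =-997475.73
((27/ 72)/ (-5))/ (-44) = 3/ 1760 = 0.00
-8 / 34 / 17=-4 / 289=-0.01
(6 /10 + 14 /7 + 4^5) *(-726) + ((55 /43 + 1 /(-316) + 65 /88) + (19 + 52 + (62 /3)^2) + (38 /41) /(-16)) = -205395529245481 /275768460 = -744811.53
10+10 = 20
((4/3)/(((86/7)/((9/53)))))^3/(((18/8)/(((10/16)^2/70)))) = 735/47347054556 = 0.00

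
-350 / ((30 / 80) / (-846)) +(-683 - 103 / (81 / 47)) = 63897436 / 81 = 788857.23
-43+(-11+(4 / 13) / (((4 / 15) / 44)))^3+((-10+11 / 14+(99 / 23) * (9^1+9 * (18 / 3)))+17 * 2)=44675621227 / 707434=63151.65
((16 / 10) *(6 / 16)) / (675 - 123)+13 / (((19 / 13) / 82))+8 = 12889219 / 17480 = 737.37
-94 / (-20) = 4.70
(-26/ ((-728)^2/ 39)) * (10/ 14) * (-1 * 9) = 135/ 10976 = 0.01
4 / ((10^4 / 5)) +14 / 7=1001 / 500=2.00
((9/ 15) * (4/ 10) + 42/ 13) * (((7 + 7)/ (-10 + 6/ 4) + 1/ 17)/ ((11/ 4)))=-121824/ 60775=-2.00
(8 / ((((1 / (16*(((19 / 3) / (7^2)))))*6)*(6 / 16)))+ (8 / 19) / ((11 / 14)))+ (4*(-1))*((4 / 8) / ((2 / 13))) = -1413263 / 276507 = -5.11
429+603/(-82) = 34575/82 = 421.65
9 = 9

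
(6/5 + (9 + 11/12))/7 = 667/420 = 1.59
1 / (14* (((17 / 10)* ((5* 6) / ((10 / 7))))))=5 / 2499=0.00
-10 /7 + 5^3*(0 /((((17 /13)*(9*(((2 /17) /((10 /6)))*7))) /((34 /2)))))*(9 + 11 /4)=-10 /7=-1.43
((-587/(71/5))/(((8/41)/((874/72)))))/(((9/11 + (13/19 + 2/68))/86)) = -1606819368341/11128824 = -144383.57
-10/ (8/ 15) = -75/ 4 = -18.75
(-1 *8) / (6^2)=-2 / 9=-0.22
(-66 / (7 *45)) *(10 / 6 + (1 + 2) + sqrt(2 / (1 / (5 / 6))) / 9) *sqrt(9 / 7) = 22 *sqrt(7) *(-126 - sqrt(15)) / 6615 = -1.14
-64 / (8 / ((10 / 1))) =-80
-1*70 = -70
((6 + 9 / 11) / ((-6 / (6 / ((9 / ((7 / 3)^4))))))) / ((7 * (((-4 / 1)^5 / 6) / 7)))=60025 / 456192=0.13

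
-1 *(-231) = 231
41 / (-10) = -41 / 10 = -4.10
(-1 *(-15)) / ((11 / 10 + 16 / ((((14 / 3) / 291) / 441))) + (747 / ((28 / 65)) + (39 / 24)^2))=11200 / 329824953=0.00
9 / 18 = 1 / 2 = 0.50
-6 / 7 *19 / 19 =-6 / 7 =-0.86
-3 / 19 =-0.16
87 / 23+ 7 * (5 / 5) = 248 / 23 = 10.78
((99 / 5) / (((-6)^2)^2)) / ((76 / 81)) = 99 / 6080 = 0.02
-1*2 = -2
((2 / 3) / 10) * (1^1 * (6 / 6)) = 1 / 15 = 0.07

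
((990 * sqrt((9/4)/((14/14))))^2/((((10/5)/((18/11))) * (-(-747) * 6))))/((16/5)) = 334125/2656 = 125.80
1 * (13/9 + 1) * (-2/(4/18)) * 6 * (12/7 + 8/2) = -5280/7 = -754.29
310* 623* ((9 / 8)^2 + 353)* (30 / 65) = 6568254735 / 208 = 31578147.76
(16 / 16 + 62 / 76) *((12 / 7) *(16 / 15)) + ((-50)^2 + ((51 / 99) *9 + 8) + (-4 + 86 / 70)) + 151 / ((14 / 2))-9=3695182 / 1463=2525.76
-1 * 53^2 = -2809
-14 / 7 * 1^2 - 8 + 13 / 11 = -97 / 11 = -8.82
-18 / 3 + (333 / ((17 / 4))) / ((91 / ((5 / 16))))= -35463 / 6188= -5.73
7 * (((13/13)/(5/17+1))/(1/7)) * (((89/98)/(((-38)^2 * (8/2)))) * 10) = 7565/127072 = 0.06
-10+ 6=-4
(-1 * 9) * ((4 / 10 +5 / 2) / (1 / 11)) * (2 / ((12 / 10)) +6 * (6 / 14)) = -85173 / 70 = -1216.76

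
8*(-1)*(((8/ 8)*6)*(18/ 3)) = -288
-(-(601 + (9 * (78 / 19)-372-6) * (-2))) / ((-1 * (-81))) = 24379 / 1539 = 15.84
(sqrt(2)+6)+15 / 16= sqrt(2)+111 / 16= 8.35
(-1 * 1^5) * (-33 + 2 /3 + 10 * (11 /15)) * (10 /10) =25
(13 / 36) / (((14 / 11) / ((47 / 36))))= 6721 / 18144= 0.37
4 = 4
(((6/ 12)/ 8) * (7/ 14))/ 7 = 1/ 224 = 0.00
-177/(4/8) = -354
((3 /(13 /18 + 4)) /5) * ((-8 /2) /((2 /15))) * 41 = -13284 /85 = -156.28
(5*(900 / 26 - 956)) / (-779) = 59890 / 10127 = 5.91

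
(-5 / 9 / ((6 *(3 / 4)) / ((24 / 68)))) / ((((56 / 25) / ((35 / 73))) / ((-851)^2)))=-452625625 / 67014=-6754.20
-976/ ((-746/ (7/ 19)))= 3416/ 7087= 0.48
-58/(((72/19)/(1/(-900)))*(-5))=-551/162000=-0.00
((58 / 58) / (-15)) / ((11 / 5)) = -1 / 33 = -0.03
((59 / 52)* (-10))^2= 87025 / 676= 128.74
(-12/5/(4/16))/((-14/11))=264/35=7.54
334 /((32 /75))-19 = 12221 /16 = 763.81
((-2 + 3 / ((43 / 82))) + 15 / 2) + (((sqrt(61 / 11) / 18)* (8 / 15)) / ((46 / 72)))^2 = 1264793351 / 112597650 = 11.23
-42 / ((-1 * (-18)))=-7 / 3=-2.33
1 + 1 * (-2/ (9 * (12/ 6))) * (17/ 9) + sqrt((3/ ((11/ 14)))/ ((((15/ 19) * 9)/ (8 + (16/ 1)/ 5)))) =64/ 81 + 28 * sqrt(209)/ 165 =3.24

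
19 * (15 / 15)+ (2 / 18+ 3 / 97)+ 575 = 518686 / 873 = 594.14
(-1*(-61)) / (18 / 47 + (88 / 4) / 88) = 11468 / 119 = 96.37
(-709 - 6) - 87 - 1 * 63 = -865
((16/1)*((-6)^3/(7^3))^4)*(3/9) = 11609505792/13841287201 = 0.84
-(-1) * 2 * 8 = 16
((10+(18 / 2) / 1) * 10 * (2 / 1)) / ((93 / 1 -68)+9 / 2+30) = 6.39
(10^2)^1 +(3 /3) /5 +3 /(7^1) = 100.63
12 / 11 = 1.09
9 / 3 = 3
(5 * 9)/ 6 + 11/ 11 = 8.50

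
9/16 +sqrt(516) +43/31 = 967/496 +2*sqrt(129) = 24.67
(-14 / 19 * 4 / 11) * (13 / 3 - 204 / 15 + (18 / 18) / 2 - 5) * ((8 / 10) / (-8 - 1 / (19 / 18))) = -23128 / 70125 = -0.33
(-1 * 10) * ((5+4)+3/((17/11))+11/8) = -123.16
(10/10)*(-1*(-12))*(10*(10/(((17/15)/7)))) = 126000/17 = 7411.76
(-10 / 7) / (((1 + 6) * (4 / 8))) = -0.41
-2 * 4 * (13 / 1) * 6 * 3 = -1872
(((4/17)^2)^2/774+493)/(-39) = -15935055239/1260582453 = -12.64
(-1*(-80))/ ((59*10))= 8/ 59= 0.14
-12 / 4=-3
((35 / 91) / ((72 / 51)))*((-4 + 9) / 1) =1.36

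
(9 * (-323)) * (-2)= 5814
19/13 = 1.46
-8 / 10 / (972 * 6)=-0.00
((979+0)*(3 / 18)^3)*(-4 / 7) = -979 / 378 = -2.59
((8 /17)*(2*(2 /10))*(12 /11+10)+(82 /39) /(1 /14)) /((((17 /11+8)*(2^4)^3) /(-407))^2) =523640839403 /153292898304000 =0.00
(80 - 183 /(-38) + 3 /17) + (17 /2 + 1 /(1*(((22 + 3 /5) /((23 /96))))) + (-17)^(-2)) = 5569831945 /59566368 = 93.51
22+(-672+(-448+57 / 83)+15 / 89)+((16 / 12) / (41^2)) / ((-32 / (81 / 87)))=-3160732349619 / 2880870904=-1097.14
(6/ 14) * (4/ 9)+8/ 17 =236/ 357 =0.66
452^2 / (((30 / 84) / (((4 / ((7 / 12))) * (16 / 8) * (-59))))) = -2314355712 / 5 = -462871142.40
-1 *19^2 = -361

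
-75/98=-0.77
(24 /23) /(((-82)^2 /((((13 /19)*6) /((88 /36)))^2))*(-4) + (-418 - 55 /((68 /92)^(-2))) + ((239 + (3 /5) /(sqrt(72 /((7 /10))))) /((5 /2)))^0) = -8500869 /81328515899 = -0.00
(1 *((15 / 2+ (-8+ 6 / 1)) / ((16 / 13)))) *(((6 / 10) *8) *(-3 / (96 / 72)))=-3861 / 80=-48.26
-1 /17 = -0.06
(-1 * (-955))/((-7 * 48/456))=-18145/14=-1296.07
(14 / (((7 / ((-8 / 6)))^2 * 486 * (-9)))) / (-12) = 4 / 413343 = 0.00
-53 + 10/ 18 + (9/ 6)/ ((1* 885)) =-278471/ 5310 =-52.44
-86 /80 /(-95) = 43 /3800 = 0.01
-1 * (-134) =134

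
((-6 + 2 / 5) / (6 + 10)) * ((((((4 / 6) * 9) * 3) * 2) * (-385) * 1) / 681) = 1617 / 227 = 7.12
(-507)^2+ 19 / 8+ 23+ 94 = 2057347 / 8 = 257168.38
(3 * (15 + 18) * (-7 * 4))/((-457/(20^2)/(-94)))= -104227200/457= -228068.27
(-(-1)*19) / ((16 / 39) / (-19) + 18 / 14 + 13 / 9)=295659 / 42148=7.01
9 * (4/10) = 18/5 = 3.60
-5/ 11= -0.45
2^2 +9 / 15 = 23 / 5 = 4.60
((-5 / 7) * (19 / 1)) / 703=-5 / 259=-0.02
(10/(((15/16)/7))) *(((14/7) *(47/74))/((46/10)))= 20.62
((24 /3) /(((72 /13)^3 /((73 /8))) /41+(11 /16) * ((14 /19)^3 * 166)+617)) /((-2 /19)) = -1713883008682 /14953871779929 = -0.11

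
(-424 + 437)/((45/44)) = 12.71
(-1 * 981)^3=-944076141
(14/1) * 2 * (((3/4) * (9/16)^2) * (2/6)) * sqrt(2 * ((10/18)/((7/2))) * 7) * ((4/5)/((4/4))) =189 * sqrt(5)/160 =2.64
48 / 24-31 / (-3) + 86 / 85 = 13.35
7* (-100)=-700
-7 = -7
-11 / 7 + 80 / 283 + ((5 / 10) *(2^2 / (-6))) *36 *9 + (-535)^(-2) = -61967996744 / 567011725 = -109.29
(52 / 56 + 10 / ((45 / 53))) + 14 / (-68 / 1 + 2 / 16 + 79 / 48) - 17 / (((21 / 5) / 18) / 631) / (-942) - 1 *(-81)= 8948717587 / 62886978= 142.30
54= 54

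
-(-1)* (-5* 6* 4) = -120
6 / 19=0.32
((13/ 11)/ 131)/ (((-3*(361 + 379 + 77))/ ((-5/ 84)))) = 65/ 296678844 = 0.00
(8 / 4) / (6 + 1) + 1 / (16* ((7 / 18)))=25 / 56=0.45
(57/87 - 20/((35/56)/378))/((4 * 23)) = -350765/2668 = -131.47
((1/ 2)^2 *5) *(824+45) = 4345/ 4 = 1086.25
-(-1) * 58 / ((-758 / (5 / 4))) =-145 / 1516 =-0.10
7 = 7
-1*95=-95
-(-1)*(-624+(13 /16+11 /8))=-9949 /16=-621.81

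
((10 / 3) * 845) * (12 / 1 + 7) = 160550 / 3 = 53516.67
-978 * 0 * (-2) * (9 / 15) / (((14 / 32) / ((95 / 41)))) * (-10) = 0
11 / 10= 1.10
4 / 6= 2 / 3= 0.67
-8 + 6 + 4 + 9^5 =59051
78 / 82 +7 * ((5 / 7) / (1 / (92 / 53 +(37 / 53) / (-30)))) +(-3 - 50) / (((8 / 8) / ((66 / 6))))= -7477109 / 13038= -573.49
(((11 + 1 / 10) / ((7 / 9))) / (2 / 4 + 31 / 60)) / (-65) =-5994 / 27755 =-0.22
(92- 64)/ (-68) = -7/ 17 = -0.41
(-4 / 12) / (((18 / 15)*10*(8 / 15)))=-5 / 96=-0.05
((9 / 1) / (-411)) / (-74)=3 / 10138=0.00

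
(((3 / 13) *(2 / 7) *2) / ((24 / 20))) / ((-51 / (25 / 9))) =-250 / 41769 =-0.01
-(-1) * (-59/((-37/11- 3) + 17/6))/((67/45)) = 175230/15611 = 11.22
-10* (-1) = 10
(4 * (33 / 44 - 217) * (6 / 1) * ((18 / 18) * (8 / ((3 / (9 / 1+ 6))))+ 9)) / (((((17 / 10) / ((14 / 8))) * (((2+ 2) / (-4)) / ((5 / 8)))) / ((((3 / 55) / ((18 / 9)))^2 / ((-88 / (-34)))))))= 47.02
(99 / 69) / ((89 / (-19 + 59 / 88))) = -4839 / 16376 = -0.30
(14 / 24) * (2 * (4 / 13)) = 14 / 39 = 0.36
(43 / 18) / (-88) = -43 / 1584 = -0.03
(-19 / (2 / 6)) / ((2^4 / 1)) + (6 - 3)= -9 / 16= -0.56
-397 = -397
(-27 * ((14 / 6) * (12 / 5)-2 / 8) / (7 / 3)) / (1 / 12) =-26001 / 35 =-742.89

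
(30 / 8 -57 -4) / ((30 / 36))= -687 / 10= -68.70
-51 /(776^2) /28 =-51 /16860928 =-0.00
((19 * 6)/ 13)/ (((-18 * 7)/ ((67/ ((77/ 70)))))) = -12730/ 3003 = -4.24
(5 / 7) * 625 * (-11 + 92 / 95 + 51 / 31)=-15436250 / 4123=-3743.94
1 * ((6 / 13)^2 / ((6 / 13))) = 6 / 13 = 0.46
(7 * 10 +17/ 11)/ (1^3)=787/ 11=71.55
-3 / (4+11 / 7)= -7 / 13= -0.54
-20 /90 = -2 /9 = -0.22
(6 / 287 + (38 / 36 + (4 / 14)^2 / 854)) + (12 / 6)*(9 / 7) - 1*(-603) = 9367357103 / 15441174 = 606.65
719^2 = 516961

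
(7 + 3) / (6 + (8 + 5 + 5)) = 5 / 12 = 0.42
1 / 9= 0.11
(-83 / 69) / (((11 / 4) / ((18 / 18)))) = -332 / 759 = -0.44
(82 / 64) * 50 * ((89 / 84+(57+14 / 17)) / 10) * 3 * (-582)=-5016090675 / 7616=-658625.35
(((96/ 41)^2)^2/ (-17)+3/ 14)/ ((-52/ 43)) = 44933769039/ 34971618136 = 1.28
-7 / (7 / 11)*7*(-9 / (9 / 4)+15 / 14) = 451 / 2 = 225.50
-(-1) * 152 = 152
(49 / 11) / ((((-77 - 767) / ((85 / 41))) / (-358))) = 745535 / 190322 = 3.92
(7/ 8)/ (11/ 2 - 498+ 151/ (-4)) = -1/ 606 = -0.00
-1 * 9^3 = -729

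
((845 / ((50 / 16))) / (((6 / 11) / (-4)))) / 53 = -29744 / 795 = -37.41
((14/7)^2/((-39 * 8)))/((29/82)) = -41/1131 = -0.04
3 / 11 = 0.27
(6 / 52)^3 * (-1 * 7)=-189 / 17576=-0.01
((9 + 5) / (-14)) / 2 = -1 / 2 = -0.50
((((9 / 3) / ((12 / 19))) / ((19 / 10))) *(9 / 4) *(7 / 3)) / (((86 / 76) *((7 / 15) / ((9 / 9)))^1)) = 4275 / 172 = 24.85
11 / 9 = 1.22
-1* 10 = -10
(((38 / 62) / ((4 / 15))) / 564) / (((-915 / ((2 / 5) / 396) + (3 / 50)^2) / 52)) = -40625 / 173660979573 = -0.00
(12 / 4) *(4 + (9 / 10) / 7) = 867 / 70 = 12.39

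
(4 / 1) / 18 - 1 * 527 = -4741 / 9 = -526.78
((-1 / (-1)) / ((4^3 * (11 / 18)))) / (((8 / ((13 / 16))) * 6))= 39 / 90112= 0.00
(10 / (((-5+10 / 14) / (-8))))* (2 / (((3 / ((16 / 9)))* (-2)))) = -896 / 81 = -11.06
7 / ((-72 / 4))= -7 / 18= -0.39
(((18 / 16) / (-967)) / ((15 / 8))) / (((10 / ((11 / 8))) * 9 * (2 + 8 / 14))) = -77 / 20887200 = -0.00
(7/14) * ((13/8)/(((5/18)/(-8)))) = -117/5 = -23.40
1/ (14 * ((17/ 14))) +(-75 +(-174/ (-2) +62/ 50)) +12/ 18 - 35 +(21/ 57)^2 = -9619184/ 460275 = -20.90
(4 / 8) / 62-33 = -4091 / 124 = -32.99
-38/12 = -19/6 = -3.17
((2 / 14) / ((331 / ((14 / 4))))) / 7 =1 / 4634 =0.00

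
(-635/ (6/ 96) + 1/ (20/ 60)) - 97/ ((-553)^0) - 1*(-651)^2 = -434055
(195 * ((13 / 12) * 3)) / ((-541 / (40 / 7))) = -25350 / 3787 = -6.69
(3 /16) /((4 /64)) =3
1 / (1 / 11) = 11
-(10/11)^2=-100/121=-0.83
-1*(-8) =8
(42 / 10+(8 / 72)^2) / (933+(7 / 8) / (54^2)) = 491328 / 108825155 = 0.00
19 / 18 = 1.06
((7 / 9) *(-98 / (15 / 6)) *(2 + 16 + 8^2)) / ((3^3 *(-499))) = 112504 / 606285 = 0.19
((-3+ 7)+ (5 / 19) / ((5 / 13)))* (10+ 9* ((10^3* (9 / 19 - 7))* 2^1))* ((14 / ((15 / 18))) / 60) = -278083526 / 1805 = -154062.90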